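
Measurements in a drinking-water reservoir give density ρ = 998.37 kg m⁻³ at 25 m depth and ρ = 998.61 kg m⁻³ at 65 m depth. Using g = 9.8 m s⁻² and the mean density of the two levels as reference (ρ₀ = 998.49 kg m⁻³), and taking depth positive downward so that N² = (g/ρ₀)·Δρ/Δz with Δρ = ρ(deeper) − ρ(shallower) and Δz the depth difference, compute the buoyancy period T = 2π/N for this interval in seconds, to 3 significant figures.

819 s

Δρ = 998.61 − 998.37 = 0.24 kg m⁻³ over Δz = 65 − 25 = 40 m.
N² = (9.8/998.49) × (0.24/40) = 5.8889 × 10⁻⁵ s⁻².
N = √(5.8889 × 10⁻⁵) = 7.6739 × 10⁻³ rad s⁻¹, so T = 2π/N = 818.77 s ≈ 819 s.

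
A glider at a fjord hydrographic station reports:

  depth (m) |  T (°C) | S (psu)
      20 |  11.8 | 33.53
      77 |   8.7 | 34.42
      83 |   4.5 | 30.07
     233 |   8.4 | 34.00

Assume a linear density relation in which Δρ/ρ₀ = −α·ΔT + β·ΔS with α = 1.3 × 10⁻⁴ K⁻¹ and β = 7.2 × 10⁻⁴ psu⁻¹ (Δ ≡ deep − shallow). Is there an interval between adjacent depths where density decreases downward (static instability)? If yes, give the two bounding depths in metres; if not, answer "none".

77–83 m

Evaluate Δρ/ρ₀ = −αΔT + βΔS across each adjacent pair:
  20–77 m: −αΔT+βΔS = −(1.3 × 10⁻⁴)(-3.1)+(7.2 × 10⁻⁴)(+0.89) = 1.0 × 10⁻³ → stable
  77–83 m: −αΔT+βΔS = −(1.3 × 10⁻⁴)(-4.2)+(7.2 × 10⁻⁴)(-4.35) = -2.6 × 10⁻³ → UNSTABLE
  83–233 m: −αΔT+βΔS = −(1.3 × 10⁻⁴)(+3.9)+(7.2 × 10⁻⁴)(+3.93) = 2.3 × 10⁻³ → stable
The 77–83 m interval has Δρ < 0: lighter water underlies denser water.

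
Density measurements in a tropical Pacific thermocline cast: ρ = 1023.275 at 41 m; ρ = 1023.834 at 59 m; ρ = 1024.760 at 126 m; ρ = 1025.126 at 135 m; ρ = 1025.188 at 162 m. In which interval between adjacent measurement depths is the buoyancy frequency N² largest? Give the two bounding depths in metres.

126–135 m

Compute the density gradient over each adjacent pair:
  41–59 m: Δρ/Δz = 0.559/18 = 0.031 kg m⁻⁴
  59–126 m: Δρ/Δz = 0.926/67 = 0.014 kg m⁻⁴
  126–135 m: Δρ/Δz = 0.366/9 = 0.041 kg m⁻⁴
  135–162 m: Δρ/Δz = 0.062/27 = 2.3 × 10⁻³ kg m⁻⁴
The largest gradient is in the 126–135 m interval — the pycnocline.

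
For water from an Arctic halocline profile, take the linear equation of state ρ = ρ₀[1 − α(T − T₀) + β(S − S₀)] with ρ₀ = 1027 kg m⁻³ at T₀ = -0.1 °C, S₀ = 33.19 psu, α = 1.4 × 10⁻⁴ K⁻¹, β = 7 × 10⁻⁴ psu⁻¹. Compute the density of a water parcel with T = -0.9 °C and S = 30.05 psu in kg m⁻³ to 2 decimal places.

T − T₀ = -0.8 K, S − S₀ = -3.14 psu.
Bracket = 1 − α·(-0.8) + β·(-3.14) = 1 + (-2.086 × 10⁻³) = 0.9979140.
ρ = 1027 × 0.9979140 = 1024.86 kg m⁻³.

1024.86 kg m⁻³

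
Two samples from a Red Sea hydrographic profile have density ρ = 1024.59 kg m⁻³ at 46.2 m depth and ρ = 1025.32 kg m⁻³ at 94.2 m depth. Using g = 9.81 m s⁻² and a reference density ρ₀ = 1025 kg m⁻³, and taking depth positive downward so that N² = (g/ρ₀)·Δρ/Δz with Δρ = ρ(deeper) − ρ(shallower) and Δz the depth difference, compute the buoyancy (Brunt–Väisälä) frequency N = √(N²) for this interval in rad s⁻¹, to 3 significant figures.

Δρ = 1025.32 − 1024.59 = 0.73 kg m⁻³ over Δz = 94.2 − 46.2 = 48 m.
N² = (9.81/1025) × (0.73/48) = 1.4555 × 10⁻⁴ s⁻².
N = √(1.4555 × 10⁻⁴) = 0.012064 rad s⁻¹ ≈ 0.0121 rad s⁻¹.

0.0121 rad s⁻¹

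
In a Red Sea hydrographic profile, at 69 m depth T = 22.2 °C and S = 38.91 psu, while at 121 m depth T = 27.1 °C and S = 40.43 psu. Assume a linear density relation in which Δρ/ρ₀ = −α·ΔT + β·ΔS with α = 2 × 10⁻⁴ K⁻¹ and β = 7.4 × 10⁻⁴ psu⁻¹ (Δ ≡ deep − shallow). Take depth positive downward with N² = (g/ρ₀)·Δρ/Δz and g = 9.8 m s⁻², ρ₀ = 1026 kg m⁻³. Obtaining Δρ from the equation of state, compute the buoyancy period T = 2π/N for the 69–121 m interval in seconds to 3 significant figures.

ΔT = +4.9 K, ΔS = +1.52 psu (deep − shallow).
Δρ/ρ₀ = −αΔT + βΔS = -9.80 × 10⁻⁴ + 1.1248 × 10⁻³ = 1.448 × 10⁻⁴, so Δρ ≈ 0.1486 kg m⁻³.
N² = (g/ρ₀)·Δρ/Δz = g·(Δρ/ρ₀)/Δz = 9.8 × 1.448 × 10⁻⁴ / 52 = 2.7289 × 10⁻⁵ s⁻².
N = √(2.7289 × 10⁻⁵) = 5.2239 × 10⁻³ rad s⁻¹ → T = 2π/N = 1.2028 × 10³ s ≈ 1.20 × 10³ s.

1.20 × 10³ s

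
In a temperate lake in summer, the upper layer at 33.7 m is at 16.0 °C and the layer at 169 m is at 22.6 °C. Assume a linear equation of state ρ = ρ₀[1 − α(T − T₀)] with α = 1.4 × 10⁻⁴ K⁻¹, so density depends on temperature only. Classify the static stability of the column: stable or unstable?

unstable

ΔT = 22.6 − 16.0 = +6.6 K, so Δρ/ρ₀ = −αΔT = -9.24 × 10⁻⁴.
Δρ/ρ₀ < 0, so Δρ < 0: deeper water is lighter → statically unstable; the column would overturn.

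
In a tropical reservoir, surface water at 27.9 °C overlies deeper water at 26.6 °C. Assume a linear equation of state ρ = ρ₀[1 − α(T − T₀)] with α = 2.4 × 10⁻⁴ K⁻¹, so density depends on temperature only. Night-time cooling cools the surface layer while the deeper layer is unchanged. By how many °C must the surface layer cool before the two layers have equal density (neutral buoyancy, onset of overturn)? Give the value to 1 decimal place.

With temperature the only control, equal density requires T_surf′ = T_deep.
T_surf′ = 26.6 °C.
Cooling required: 27.9 − 26.6 = 1.3 °C.

1.3 °C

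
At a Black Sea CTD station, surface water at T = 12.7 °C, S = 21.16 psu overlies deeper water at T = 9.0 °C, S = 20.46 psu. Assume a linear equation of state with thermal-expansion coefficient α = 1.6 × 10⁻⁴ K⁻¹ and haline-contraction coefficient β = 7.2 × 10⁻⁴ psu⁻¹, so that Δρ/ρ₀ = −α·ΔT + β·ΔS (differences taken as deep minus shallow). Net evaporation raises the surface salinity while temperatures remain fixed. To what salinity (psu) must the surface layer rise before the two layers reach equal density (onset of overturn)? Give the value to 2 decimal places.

21.28 psu

Neutral buoyancy requires −α(T_deep − T_surf) + β(S_deep − S_surf′) = 0.
S_surf′ = S_deep − (α/β)·ΔT = 20.46 − (1.6 × 10⁻⁴/7.2 × 10⁻⁴)·(-3.7) = 21.2822 psu.
Increase required: 21.2822 − 21.16 = 0.1222 psu.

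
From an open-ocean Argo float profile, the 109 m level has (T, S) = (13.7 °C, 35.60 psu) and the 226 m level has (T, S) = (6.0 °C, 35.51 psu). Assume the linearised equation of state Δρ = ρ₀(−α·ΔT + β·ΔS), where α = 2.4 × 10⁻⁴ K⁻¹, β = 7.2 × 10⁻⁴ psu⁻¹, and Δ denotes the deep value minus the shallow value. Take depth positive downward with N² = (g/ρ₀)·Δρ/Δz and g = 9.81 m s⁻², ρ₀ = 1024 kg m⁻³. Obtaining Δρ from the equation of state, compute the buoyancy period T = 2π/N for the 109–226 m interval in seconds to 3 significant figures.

ΔT = -7.7 K, ΔS = -0.09 psu (deep − shallow).
Δρ/ρ₀ = −αΔT + βΔS = 1.848 × 10⁻³ − 6.48 × 10⁻⁵ = 1.7832 × 10⁻³, so Δρ ≈ 1.826 kg m⁻³.
N² = (g/ρ₀)·Δρ/Δz = g·(Δρ/ρ₀)/Δz = 9.81 × 1.7832 × 10⁻³ / 117 = 1.4951 × 10⁻⁴ s⁻².
N = √(1.4951 × 10⁻⁴) = 0.012227 rad s⁻¹ → T = 2π/N = 513.88 s ≈ 514 s.

514 s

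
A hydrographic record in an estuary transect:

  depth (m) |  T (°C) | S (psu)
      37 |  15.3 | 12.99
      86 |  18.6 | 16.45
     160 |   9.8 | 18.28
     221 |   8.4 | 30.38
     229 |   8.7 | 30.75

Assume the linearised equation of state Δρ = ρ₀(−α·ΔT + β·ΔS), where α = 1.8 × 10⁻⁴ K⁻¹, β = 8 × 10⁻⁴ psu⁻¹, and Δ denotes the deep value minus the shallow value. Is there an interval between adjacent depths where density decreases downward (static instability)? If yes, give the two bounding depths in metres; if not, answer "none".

none

Evaluate Δρ/ρ₀ = −αΔT + βΔS across each adjacent pair:
  37–86 m: −αΔT+βΔS = −(1.8 × 10⁻⁴)(+3.3)+(8 × 10⁻⁴)(+3.46) = 2.2 × 10⁻³ → stable
  86–160 m: −αΔT+βΔS = −(1.8 × 10⁻⁴)(-8.8)+(8 × 10⁻⁴)(+1.83) = 3.0 × 10⁻³ → stable
  160–221 m: −αΔT+βΔS = −(1.8 × 10⁻⁴)(-1.4)+(8 × 10⁻⁴)(+12.10) = 9.9 × 10⁻³ → stable
  221–229 m: −αΔT+βΔS = −(1.8 × 10⁻⁴)(+0.3)+(8 × 10⁻⁴)(+0.37) = 2.4 × 10⁻⁴ → stable
Every interval has Δρ > 0: the column is stably stratified throughout.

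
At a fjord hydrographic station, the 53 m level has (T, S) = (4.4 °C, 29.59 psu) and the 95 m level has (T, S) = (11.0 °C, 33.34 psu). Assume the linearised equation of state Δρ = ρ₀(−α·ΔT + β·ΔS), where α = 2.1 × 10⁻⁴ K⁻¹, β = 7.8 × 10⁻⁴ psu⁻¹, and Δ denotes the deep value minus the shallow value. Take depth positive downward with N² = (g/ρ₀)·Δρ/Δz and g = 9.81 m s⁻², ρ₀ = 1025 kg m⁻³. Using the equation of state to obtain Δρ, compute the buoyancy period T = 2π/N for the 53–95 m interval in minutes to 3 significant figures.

5.52 min

ΔT = +6.6 K, ΔS = +3.75 psu (deep − shallow).
Δρ/ρ₀ = −αΔT + βΔS = -1.386 × 10⁻³ + 2.925 × 10⁻³ = 1.539 × 10⁻³, so Δρ ≈ 1.577 kg m⁻³.
N² = (g/ρ₀)·Δρ/Δz = g·(Δρ/ρ₀)/Δz = 9.81 × 1.539 × 10⁻³ / 42 = 3.5947 × 10⁻⁴ s⁻².
N = √(3.5947 × 10⁻⁴) = 0.018960 rad s⁻¹ → T = 2π/N = 331.39 s = 5.5232 min ≈ 5.52 min.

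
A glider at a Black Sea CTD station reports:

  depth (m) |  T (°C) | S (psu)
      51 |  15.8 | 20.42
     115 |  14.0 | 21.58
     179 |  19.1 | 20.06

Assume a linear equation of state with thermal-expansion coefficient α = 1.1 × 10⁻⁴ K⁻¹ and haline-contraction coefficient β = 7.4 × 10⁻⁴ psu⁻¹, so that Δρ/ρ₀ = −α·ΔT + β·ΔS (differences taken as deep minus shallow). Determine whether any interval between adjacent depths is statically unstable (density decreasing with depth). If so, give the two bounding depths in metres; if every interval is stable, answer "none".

Evaluate Δρ/ρ₀ = −αΔT + βΔS across each adjacent pair:
  51–115 m: −αΔT+βΔS = −(1.1 × 10⁻⁴)(-1.8)+(7.4 × 10⁻⁴)(+1.16) = 1.1 × 10⁻³ → stable
  115–179 m: −αΔT+βΔS = −(1.1 × 10⁻⁴)(+5.1)+(7.4 × 10⁻⁴)(-1.52) = -1.7 × 10⁻³ → UNSTABLE
The 115–179 m interval has Δρ < 0: lighter water underlies denser water.

115–179 m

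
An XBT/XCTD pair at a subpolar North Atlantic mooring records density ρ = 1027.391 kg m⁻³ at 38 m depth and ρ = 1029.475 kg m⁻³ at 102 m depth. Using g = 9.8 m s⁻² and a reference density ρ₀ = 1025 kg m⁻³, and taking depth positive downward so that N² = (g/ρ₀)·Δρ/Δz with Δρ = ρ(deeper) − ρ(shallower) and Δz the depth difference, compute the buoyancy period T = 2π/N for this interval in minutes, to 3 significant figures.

Δρ = 1029.475 − 1027.391 = 2.084 kg m⁻³ over Δz = 102 − 38 = 64 m.
N² = (9.8/1025) × (2.084/64) = 3.1133 × 10⁻⁴ s⁻².
N = √(3.1133 × 10⁻⁴) = 0.017645 rad s⁻¹, so T = 2π/N = 356.09 s = 5.9348 min ≈ 5.93 min.

5.93 min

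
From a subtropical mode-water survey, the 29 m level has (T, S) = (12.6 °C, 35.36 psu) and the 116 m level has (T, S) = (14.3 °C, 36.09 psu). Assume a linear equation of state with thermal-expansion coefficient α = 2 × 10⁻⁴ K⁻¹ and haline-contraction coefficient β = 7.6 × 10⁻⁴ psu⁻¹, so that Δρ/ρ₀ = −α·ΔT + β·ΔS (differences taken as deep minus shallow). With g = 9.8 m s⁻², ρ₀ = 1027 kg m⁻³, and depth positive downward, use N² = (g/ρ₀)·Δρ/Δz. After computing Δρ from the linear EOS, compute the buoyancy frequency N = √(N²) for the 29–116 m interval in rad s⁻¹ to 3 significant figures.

ΔT = +1.7 K, ΔS = +0.73 psu (deep − shallow).
Δρ/ρ₀ = −αΔT + βΔS = -3.40 × 10⁻⁴ + 5.548 × 10⁻⁴ = 2.148 × 10⁻⁴, so Δρ ≈ 0.2206 kg m⁻³.
N² = (g/ρ₀)·Δρ/Δz = g·(Δρ/ρ₀)/Δz = 9.8 × 2.148 × 10⁻⁴ / 87 = 2.4196 × 10⁻⁵ s⁻².
N = √(2.4196 × 10⁻⁵) = 4.9189 × 10⁻³ rad s⁻¹ ≈ 4.92 × 10⁻³ rad s⁻¹.

4.92 × 10⁻³ rad s⁻¹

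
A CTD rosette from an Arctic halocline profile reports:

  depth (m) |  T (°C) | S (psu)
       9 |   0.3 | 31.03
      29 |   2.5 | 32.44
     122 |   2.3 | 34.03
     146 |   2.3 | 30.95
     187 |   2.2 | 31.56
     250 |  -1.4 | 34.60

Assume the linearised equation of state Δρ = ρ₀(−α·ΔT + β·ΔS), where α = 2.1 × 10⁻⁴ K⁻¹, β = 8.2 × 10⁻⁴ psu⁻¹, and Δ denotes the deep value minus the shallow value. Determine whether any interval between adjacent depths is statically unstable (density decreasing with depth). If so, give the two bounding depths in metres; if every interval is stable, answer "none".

Evaluate Δρ/ρ₀ = −αΔT + βΔS across each adjacent pair:
  9–29 m: −αΔT+βΔS = −(2.1 × 10⁻⁴)(+2.2)+(8.2 × 10⁻⁴)(+1.41) = 6.9 × 10⁻⁴ → stable
  29–122 m: −αΔT+βΔS = −(2.1 × 10⁻⁴)(-0.2)+(8.2 × 10⁻⁴)(+1.59) = 1.3 × 10⁻³ → stable
  122–146 m: −αΔT+βΔS = −(2.1 × 10⁻⁴)(+0.0)+(8.2 × 10⁻⁴)(-3.08) = -2.5 × 10⁻³ → UNSTABLE
  146–187 m: −αΔT+βΔS = −(2.1 × 10⁻⁴)(-0.1)+(8.2 × 10⁻⁴)(+0.61) = 5.2 × 10⁻⁴ → stable
  187–250 m: −αΔT+βΔS = −(2.1 × 10⁻⁴)(-3.6)+(8.2 × 10⁻⁴)(+3.04) = 3.2 × 10⁻³ → stable
The 122–146 m interval has Δρ < 0: lighter water underlies denser water.

122–146 m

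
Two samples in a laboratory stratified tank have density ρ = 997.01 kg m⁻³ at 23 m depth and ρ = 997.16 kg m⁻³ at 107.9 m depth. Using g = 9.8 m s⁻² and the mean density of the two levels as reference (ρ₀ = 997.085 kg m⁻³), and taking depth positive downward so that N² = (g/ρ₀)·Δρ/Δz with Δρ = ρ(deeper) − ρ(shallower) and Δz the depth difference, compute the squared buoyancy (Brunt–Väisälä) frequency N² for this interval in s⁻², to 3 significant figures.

1.74 × 10⁻⁵ s⁻²

Δρ = 997.16 − 997.01 = 0.15 kg m⁻³ over Δz = 107.9 − 23 = 84.9 m.
N² = (9.8/997.085) × (0.15/84.9) = 1.7365 × 10⁻⁵ s⁻² ≈ 1.74 × 10⁻⁵ s⁻².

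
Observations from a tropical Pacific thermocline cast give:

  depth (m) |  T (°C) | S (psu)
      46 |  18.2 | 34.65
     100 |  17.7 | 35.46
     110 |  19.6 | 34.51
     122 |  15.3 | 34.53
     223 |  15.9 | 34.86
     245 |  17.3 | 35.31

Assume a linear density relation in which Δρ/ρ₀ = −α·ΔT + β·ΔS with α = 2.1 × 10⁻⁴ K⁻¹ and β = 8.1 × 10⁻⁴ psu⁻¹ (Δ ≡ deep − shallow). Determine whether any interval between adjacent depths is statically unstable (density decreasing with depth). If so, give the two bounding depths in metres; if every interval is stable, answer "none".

Evaluate Δρ/ρ₀ = −αΔT + βΔS across each adjacent pair:
  46–100 m: −αΔT+βΔS = −(2.1 × 10⁻⁴)(-0.5)+(8.1 × 10⁻⁴)(+0.81) = 7.6 × 10⁻⁴ → stable
  100–110 m: −αΔT+βΔS = −(2.1 × 10⁻⁴)(+1.9)+(8.1 × 10⁻⁴)(-0.95) = -1.2 × 10⁻³ → UNSTABLE
  110–122 m: −αΔT+βΔS = −(2.1 × 10⁻⁴)(-4.3)+(8.1 × 10⁻⁴)(+0.02) = 9.2 × 10⁻⁴ → stable
  122–223 m: −αΔT+βΔS = −(2.1 × 10⁻⁴)(+0.6)+(8.1 × 10⁻⁴)(+0.33) = 1.4 × 10⁻⁴ → stable
  223–245 m: −αΔT+βΔS = −(2.1 × 10⁻⁴)(+1.4)+(8.1 × 10⁻⁴)(+0.45) = 7.0 × 10⁻⁵ → stable
The 100–110 m interval has Δρ < 0: lighter water underlies denser water.

100–110 m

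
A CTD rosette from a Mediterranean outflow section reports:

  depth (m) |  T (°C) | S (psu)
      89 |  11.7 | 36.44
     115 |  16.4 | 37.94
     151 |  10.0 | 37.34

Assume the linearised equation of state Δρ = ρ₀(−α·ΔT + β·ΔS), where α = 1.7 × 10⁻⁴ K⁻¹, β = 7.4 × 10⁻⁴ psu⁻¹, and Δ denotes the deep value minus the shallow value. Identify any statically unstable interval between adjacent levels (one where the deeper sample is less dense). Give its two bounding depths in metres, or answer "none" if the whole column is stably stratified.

none

Evaluate Δρ/ρ₀ = −αΔT + βΔS across each adjacent pair:
  89–115 m: −αΔT+βΔS = −(1.7 × 10⁻⁴)(+4.7)+(7.4 × 10⁻⁴)(+1.50) = 3.1 × 10⁻⁴ → stable
  115–151 m: −αΔT+βΔS = −(1.7 × 10⁻⁴)(-6.4)+(7.4 × 10⁻⁴)(-0.60) = 6.4 × 10⁻⁴ → stable
Every interval has Δρ > 0: the column is stably stratified throughout.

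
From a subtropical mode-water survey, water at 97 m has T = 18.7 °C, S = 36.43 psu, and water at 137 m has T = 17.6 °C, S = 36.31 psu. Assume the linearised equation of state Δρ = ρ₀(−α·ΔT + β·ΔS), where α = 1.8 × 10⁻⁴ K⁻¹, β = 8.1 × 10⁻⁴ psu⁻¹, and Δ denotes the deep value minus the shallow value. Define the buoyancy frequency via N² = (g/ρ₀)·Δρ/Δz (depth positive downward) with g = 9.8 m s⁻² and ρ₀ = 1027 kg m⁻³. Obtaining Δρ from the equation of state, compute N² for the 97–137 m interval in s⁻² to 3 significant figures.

2.47 × 10⁻⁵ s⁻²

ΔT = -1.1 K, ΔS = -0.12 psu (deep − shallow).
Δρ/ρ₀ = −αΔT + βΔS = 1.98 × 10⁻⁴ − 9.72 × 10⁻⁵ = 1.008 × 10⁻⁴, so Δρ ≈ 0.1035 kg m⁻³.
N² = (g/ρ₀)·Δρ/Δz = g·(Δρ/ρ₀)/Δz = 9.8 × 1.008 × 10⁻⁴ / 40 = 2.4696 × 10⁻⁵ s⁻² ≈ 2.47 × 10⁻⁵ s⁻².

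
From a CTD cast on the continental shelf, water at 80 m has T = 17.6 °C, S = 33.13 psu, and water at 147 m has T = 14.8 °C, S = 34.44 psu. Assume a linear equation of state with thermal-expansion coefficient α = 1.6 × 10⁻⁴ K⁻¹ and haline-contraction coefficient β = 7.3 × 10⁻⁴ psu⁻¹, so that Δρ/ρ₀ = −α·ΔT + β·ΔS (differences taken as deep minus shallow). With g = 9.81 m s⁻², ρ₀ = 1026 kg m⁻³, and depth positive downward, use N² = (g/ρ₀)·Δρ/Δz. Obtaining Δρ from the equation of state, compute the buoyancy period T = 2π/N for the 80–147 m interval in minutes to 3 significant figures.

7.30 min

ΔT = -2.8 K, ΔS = +1.31 psu (deep − shallow).
Δρ/ρ₀ = −αΔT + βΔS = 4.48 × 10⁻⁴ + 9.563 × 10⁻⁴ = 1.4043 × 10⁻³, so Δρ ≈ 1.441 kg m⁻³.
N² = (g/ρ₀)·Δρ/Δz = g·(Δρ/ρ₀)/Δz = 9.81 × 1.4043 × 10⁻³ / 67 = 2.0561 × 10⁻⁴ s⁻².
N = √(2.0561 × 10⁻⁴) = 0.014339 rad s⁻¹ → T = 2π/N = 438.19 s = 7.3032 min ≈ 7.30 min.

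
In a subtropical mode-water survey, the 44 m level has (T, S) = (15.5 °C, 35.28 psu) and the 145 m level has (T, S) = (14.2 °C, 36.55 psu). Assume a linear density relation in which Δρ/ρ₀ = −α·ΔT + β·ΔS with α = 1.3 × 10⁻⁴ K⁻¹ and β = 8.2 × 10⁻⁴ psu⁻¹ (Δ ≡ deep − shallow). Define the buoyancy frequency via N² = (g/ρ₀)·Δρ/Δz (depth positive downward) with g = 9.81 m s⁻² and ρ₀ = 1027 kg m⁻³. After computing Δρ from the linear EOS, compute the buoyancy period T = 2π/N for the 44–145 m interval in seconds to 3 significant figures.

ΔT = -1.3 K, ΔS = +1.27 psu (deep − shallow).
Δρ/ρ₀ = −αΔT + βΔS = 1.69 × 10⁻⁴ + 1.0414 × 10⁻³ = 1.2104 × 10⁻³, so Δρ ≈ 1.243 kg m⁻³.
N² = (g/ρ₀)·Δρ/Δz = g·(Δρ/ρ₀)/Δz = 9.81 × 1.2104 × 10⁻³ / 101 = 1.1756 × 10⁻⁴ s⁻².
N = √(1.1756 × 10⁻⁴) = 0.010843 rad s⁻¹ → T = 2π/N = 579.47 s ≈ 579 s.

579 s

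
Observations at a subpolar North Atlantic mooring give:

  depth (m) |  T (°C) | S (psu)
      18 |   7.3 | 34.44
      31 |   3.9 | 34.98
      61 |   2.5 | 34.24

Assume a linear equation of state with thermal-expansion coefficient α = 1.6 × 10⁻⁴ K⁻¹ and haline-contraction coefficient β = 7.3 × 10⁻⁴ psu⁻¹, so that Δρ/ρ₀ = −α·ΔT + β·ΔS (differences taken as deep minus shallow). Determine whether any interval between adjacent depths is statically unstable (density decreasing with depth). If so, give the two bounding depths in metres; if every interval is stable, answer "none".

31–61 m

Evaluate Δρ/ρ₀ = −αΔT + βΔS across each adjacent pair:
  18–31 m: −αΔT+βΔS = −(1.6 × 10⁻⁴)(-3.4)+(7.3 × 10⁻⁴)(+0.54) = 9.4 × 10⁻⁴ → stable
  31–61 m: −αΔT+βΔS = −(1.6 × 10⁻⁴)(-1.4)+(7.3 × 10⁻⁴)(-0.74) = -3.2 × 10⁻⁴ → UNSTABLE
The 31–61 m interval has Δρ < 0: lighter water underlies denser water.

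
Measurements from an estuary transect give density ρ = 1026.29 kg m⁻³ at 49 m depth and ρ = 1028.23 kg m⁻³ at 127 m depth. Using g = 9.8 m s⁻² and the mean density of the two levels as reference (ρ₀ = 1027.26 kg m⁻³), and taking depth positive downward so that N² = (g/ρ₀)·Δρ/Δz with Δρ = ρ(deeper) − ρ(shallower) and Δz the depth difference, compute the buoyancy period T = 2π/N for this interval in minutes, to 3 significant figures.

Δρ = 1028.23 − 1026.29 = 1.94 kg m⁻³ over Δz = 127 − 49 = 78 m.
N² = (9.8/1027.26) × (1.94/78) = 2.3728 × 10⁻⁴ s⁻².
N = √(2.3728 × 10⁻⁴) = 0.015404 rad s⁻¹, so T = 2π/N = 407.89 s = 6.7982 min ≈ 6.80 min.

6.80 min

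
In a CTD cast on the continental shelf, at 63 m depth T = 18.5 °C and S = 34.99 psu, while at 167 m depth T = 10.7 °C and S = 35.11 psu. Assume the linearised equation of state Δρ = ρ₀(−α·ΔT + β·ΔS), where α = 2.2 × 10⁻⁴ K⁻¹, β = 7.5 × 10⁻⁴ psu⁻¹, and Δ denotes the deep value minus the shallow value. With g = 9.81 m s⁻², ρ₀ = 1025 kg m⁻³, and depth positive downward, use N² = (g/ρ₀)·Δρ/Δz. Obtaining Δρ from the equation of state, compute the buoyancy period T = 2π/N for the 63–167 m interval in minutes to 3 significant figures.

ΔT = -7.8 K, ΔS = +0.12 psu (deep − shallow).
Δρ/ρ₀ = −αΔT + βΔS = 1.716 × 10⁻³ + 9.00 × 10⁻⁵ = 1.806 × 10⁻³, so Δρ ≈ 1.851 kg m⁻³.
N² = (g/ρ₀)·Δρ/Δz = g·(Δρ/ρ₀)/Δz = 9.81 × 1.806 × 10⁻³ / 104 = 1.7035 × 10⁻⁴ s⁻².
N = √(1.7035 × 10⁻⁴) = 0.013052 rad s⁻¹ → T = 2π/N = 481.40 s = 8.0233 min ≈ 8.02 min.

8.02 min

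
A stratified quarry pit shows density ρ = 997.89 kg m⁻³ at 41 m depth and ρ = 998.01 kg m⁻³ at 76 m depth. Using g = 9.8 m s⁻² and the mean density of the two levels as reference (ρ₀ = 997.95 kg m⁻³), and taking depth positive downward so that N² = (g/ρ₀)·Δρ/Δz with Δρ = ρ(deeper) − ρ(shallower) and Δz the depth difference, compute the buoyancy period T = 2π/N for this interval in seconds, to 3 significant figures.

Δρ = 998.01 − 997.89 = 0.12 kg m⁻³ over Δz = 76 − 41 = 35 m.
N² = (9.8/997.95) × (0.12/35) = 3.3669 × 10⁻⁵ s⁻².
N = √(3.3669 × 10⁻⁵) = 5.8025 × 10⁻³ rad s⁻¹, so T = 2π/N = 1.0828 × 10³ s ≈ 1.08 × 10³ s.

1.08 × 10³ s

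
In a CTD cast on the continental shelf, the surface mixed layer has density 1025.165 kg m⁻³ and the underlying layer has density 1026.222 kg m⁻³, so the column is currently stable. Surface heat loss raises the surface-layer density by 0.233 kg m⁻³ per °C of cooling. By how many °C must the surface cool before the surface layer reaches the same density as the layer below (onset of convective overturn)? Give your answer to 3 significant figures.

4.54 °C

Density deficit of the surface layer: 1026.222 − 1025.165 = 1.057 kg m⁻³.
Required change = 1.057 / 0.233 = 4.54 °C.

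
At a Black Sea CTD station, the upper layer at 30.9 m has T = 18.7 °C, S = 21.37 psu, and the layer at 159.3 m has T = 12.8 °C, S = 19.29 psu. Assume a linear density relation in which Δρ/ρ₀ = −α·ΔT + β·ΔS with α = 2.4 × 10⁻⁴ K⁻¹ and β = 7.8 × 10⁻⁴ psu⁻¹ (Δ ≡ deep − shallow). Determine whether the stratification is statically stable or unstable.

ΔT = 12.8 − 18.7 = -5.9 K and ΔS = 19.29 − 21.37 = -2.08 psu (deep − shallow).
−αΔT = 1.416 × 10⁻³; βΔS = -1.6224 × 10⁻³; sum Δρ/ρ₀ = -2.064 × 10⁻⁴.
Δρ/ρ₀ < 0, so Δρ < 0: deeper water is lighter → statically unstable; the column would overturn.

unstable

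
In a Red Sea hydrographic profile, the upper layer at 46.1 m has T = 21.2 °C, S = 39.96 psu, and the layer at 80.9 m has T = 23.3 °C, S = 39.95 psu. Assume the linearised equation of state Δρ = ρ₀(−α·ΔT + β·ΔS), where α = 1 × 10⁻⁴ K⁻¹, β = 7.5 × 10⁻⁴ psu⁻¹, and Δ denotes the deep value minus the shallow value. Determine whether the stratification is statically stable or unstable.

unstable

ΔT = 23.3 − 21.2 = +2.1 K and ΔS = 39.95 − 39.96 = -0.01 psu (deep − shallow).
−αΔT = -2.10 × 10⁻⁴; βΔS = -7.50 × 10⁻⁶; sum Δρ/ρ₀ = -2.175 × 10⁻⁴.
Δρ/ρ₀ < 0, so Δρ < 0: deeper water is lighter → statically unstable; the column would overturn.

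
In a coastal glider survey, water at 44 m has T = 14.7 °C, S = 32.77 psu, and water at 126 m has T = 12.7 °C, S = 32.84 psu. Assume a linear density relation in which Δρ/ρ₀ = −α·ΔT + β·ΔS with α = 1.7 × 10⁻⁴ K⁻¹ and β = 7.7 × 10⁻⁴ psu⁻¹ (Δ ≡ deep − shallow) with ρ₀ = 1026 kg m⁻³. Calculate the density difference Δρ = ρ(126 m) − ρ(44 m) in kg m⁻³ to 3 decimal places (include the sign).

+0.404 kg m⁻³

ΔT = -2.0 K, ΔS = +0.07 psu (deep − shallow).
Δρ/ρ₀ = −(1.7 × 10⁻⁴)(-2.0) + (7.7 × 10⁻⁴)(+0.07) = 3.939 × 10⁻⁴.
Δρ = 1026 × (3.939 × 10⁻⁴) = +0.404 kg m⁻³.
Positive Δρ: denser below, stable.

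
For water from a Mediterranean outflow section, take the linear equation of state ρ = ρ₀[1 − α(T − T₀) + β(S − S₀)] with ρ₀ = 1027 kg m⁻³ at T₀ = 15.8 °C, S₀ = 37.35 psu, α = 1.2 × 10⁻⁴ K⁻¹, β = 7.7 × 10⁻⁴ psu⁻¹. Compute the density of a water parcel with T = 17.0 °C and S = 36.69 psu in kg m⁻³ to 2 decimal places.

T − T₀ = +1.2 K, S − S₀ = -0.66 psu.
Bracket = 1 − α·(+1.2) + β·(-0.66) = 1 + (-6.522 × 10⁻⁴) = 0.9993478.
ρ = 1027 × 0.9993478 = 1026.33 kg m⁻³.

1026.33 kg m⁻³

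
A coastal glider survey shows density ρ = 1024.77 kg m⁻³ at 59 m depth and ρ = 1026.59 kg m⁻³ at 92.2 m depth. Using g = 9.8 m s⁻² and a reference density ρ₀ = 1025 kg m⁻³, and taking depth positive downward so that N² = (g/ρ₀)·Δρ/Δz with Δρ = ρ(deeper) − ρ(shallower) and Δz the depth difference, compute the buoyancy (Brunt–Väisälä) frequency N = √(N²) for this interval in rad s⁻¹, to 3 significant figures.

Δρ = 1026.59 − 1024.77 = 1.82 kg m⁻³ over Δz = 92.2 − 59 = 33.2 m.
N² = (9.8/1025) × (1.82/33.2) = 5.2413 × 10⁻⁴ s⁻².
N = √(5.2413 × 10⁻⁴) = 0.022894 rad s⁻¹ ≈ 0.0229 rad s⁻¹.

0.0229 rad s⁻¹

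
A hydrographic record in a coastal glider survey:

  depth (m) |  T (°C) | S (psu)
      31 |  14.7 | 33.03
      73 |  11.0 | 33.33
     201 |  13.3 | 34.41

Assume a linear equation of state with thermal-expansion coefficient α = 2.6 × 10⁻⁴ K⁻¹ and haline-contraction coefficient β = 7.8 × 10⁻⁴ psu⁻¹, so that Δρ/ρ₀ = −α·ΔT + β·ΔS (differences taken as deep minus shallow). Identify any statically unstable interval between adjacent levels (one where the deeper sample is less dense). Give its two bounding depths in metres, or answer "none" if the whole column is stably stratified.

Evaluate Δρ/ρ₀ = −αΔT + βΔS across each adjacent pair:
  31–73 m: −αΔT+βΔS = −(2.6 × 10⁻⁴)(-3.7)+(7.8 × 10⁻⁴)(+0.30) = 1.2 × 10⁻³ → stable
  73–201 m: −αΔT+βΔS = −(2.6 × 10⁻⁴)(+2.3)+(7.8 × 10⁻⁴)(+1.08) = 2.4 × 10⁻⁴ → stable
Every interval has Δρ > 0: the column is stably stratified throughout.

none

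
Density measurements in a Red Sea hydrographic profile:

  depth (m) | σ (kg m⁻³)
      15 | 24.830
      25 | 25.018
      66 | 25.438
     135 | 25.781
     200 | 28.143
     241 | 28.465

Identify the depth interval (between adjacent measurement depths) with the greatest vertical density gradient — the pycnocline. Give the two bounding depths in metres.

Compute the density gradient over each adjacent pair:
  15–25 m: Δρ/Δz = 0.188/10 = 0.019 kg m⁻⁴
  25–66 m: Δρ/Δz = 0.420/41 = 0.010 kg m⁻⁴
  66–135 m: Δρ/Δz = 0.343/69 = 5.0 × 10⁻³ kg m⁻⁴
  135–200 m: Δρ/Δz = 2.362/65 = 0.036 kg m⁻⁴
  200–241 m: Δρ/Δz = 0.322/41 = 7.9 × 10⁻³ kg m⁻⁴
The largest gradient is in the 135–200 m interval — the pycnocline.

135–200 m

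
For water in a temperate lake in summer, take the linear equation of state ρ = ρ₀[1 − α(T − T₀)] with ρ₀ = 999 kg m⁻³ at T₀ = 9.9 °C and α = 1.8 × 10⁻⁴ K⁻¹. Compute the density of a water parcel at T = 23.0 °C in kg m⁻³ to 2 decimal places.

996.64 kg m⁻³

T − T₀ = +13.1 K.
Bracket = 1 − α·(+13.1) = 1 + (-2.358 × 10⁻³) = 0.9976420.
ρ = 999 × 0.9976420 = 996.64 kg m⁻³.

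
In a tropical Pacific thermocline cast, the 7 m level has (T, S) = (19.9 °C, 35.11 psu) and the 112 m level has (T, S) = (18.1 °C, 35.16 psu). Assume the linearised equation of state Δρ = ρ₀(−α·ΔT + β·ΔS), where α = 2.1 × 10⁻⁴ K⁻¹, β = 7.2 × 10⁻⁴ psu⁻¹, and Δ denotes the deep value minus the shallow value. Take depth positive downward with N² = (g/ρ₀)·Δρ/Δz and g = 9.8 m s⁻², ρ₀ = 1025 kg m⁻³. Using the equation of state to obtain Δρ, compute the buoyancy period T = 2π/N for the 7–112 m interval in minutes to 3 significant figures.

16.8 min

ΔT = -1.8 K, ΔS = +0.05 psu (deep − shallow).
Δρ/ρ₀ = −αΔT + βΔS = 3.78 × 10⁻⁴ + 3.60 × 10⁻⁵ = 4.14 × 10⁻⁴, so Δρ ≈ 0.4244 kg m⁻³.
N² = (g/ρ₀)·Δρ/Δz = g·(Δρ/ρ₀)/Δz = 9.8 × 4.14 × 10⁻⁴ / 105 = 3.8640 × 10⁻⁵ s⁻².
N = √(3.8640 × 10⁻⁵) = 6.2161 × 10⁻³ rad s⁻¹ → T = 2π/N = 1.0108 × 10³ s = 16.847 min ≈ 16.8 min.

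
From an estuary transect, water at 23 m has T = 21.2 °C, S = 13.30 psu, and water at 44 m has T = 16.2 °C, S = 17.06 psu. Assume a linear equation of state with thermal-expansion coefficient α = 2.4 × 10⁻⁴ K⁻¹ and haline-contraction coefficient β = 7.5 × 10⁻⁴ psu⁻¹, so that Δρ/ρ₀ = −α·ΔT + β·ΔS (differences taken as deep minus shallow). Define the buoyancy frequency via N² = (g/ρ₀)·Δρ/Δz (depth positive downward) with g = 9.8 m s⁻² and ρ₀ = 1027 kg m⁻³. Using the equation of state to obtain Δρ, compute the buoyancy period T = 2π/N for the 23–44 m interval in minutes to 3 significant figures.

ΔT = -5.0 K, ΔS = +3.76 psu (deep − shallow).
Δρ/ρ₀ = −αΔT + βΔS = 1.20 × 10⁻³ + 2.82 × 10⁻³ = 4.02 × 10⁻³, so Δρ ≈ 4.129 kg m⁻³.
N² = (g/ρ₀)·Δρ/Δz = g·(Δρ/ρ₀)/Δz = 9.8 × 4.02 × 10⁻³ / 21 = 1.8760 × 10⁻³ s⁻².
N = √(1.8760 × 10⁻³) = 0.043313 rad s⁻¹ → T = 2π/N = 145.06 s = 2.4177 min ≈ 2.42 min.

2.42 min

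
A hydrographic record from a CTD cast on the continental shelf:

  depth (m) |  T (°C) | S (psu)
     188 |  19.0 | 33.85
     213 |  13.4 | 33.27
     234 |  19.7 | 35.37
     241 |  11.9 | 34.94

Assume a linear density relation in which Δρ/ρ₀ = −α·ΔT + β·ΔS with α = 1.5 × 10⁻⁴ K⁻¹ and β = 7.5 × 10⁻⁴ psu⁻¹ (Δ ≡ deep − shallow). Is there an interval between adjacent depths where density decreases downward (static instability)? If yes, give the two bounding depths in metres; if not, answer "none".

Evaluate Δρ/ρ₀ = −αΔT + βΔS across each adjacent pair:
  188–213 m: −αΔT+βΔS = −(1.5 × 10⁻⁴)(-5.6)+(7.5 × 10⁻⁴)(-0.58) = 4.0 × 10⁻⁴ → stable
  213–234 m: −αΔT+βΔS = −(1.5 × 10⁻⁴)(+6.3)+(7.5 × 10⁻⁴)(+2.10) = 6.3 × 10⁻⁴ → stable
  234–241 m: −αΔT+βΔS = −(1.5 × 10⁻⁴)(-7.8)+(7.5 × 10⁻⁴)(-0.43) = 8.5 × 10⁻⁴ → stable
Every interval has Δρ > 0: the column is stably stratified throughout.

none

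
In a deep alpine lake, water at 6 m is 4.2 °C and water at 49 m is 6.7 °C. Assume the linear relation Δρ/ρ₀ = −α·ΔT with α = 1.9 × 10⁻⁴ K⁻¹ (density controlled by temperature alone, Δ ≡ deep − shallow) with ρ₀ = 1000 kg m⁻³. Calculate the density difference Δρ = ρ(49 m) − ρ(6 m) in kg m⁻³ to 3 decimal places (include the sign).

-0.475 kg m⁻³

ΔT = +2.5 K, Δρ/ρ₀ = −αΔT = -4.75 × 10⁻⁴.
Δρ = 1000 × (-4.75 × 10⁻⁴) = -0.475 kg m⁻³.
Negative Δρ: lighter below, statically unstable.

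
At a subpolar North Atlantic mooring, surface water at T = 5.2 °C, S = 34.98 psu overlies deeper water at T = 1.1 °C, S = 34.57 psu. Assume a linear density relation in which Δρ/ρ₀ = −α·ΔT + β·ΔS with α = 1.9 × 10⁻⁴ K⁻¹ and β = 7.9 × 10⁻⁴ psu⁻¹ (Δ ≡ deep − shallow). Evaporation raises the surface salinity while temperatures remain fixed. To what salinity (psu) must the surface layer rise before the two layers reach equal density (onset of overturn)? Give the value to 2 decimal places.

35.56 psu

Neutral buoyancy requires −α(T_deep − T_surf) + β(S_deep − S_surf′) = 0.
S_surf′ = S_deep − (α/β)·ΔT = 34.57 − (1.9 × 10⁻⁴/7.9 × 10⁻⁴)·(-4.1) = 35.5561 psu.
Increase required: 35.5561 − 34.98 = 0.5761 psu.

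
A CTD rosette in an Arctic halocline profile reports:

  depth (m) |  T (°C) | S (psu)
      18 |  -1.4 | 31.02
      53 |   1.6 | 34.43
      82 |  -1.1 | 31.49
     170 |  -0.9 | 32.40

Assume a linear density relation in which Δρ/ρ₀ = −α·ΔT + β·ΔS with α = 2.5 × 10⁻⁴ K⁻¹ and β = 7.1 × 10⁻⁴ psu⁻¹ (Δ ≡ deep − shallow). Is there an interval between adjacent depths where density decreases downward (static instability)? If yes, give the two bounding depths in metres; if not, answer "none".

Evaluate Δρ/ρ₀ = −αΔT + βΔS across each adjacent pair:
  18–53 m: −αΔT+βΔS = −(2.5 × 10⁻⁴)(+3.0)+(7.1 × 10⁻⁴)(+3.41) = 1.7 × 10⁻³ → stable
  53–82 m: −αΔT+βΔS = −(2.5 × 10⁻⁴)(-2.7)+(7.1 × 10⁻⁴)(-2.94) = -1.4 × 10⁻³ → UNSTABLE
  82–170 m: −αΔT+βΔS = −(2.5 × 10⁻⁴)(+0.2)+(7.1 × 10⁻⁴)(+0.91) = 6.0 × 10⁻⁴ → stable
The 53–82 m interval has Δρ < 0: lighter water underlies denser water.

53–82 m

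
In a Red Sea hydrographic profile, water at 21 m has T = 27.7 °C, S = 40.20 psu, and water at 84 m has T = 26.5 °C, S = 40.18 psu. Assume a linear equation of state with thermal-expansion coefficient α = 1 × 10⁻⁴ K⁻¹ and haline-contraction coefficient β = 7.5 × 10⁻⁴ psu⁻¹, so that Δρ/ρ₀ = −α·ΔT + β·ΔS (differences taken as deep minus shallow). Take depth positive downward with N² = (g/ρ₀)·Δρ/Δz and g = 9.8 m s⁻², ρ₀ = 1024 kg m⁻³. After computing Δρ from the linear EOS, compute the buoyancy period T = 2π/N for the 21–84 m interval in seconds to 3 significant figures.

1.55 × 10³ s

ΔT = -1.2 K, ΔS = -0.02 psu (deep − shallow).
Δρ/ρ₀ = −αΔT + βΔS = 1.20 × 10⁻⁴ − 1.50 × 10⁻⁵ = 1.05 × 10⁻⁴, so Δρ ≈ 0.1075 kg m⁻³.
N² = (g/ρ₀)·Δρ/Δz = g·(Δρ/ρ₀)/Δz = 9.8 × 1.05 × 10⁻⁴ / 63 = 1.6333 × 10⁻⁵ s⁻².
N = √(1.6333 × 10⁻⁵) = 4.0414 × 10⁻³ rad s⁻¹ → T = 2π/N = 1.5547 × 10³ s ≈ 1.55 × 10³ s.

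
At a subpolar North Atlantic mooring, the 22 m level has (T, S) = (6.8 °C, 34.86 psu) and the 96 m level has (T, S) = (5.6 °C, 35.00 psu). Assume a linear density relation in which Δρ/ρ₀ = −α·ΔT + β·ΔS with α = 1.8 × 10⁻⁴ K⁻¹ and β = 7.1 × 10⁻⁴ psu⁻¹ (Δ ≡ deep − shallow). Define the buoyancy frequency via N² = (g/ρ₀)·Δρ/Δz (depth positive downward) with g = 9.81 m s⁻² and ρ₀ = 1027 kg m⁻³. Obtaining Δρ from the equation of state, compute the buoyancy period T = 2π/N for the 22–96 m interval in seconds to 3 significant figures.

ΔT = -1.2 K, ΔS = +0.14 psu (deep − shallow).
Δρ/ρ₀ = −αΔT + βΔS = 2.16 × 10⁻⁴ + 9.94 × 10⁻⁵ = 3.154 × 10⁻⁴, so Δρ ≈ 0.3239 kg m⁻³.
N² = (g/ρ₀)·Δρ/Δz = g·(Δρ/ρ₀)/Δz = 9.81 × 3.154 × 10⁻⁴ / 74 = 4.1812 × 10⁻⁵ s⁻².
N = √(4.1812 × 10⁻⁵) = 6.4662 × 10⁻³ rad s⁻¹ → T = 2π/N = 971.70 s ≈ 972 s.

972 s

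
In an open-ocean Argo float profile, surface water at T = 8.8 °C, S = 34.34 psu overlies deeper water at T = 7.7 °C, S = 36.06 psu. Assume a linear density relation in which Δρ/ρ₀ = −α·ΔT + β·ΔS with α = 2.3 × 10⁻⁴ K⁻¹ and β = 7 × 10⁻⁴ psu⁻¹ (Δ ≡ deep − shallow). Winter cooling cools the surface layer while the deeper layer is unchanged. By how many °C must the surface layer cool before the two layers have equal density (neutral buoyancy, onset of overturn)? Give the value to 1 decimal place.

Neutral buoyancy requires Δρ = 0, i.e. −α(T_deep − T_surf′) + β(S_deep − S_surf) = 0.
T_surf′ = T_deep − (β/α)·ΔS = 7.7 − (7 × 10⁻⁴/2.3 × 10⁻⁴)·(+1.72) = 2.465 °C.
Cooling required: 8.8 − (2.465) = 6.335 °C.

6.3 °C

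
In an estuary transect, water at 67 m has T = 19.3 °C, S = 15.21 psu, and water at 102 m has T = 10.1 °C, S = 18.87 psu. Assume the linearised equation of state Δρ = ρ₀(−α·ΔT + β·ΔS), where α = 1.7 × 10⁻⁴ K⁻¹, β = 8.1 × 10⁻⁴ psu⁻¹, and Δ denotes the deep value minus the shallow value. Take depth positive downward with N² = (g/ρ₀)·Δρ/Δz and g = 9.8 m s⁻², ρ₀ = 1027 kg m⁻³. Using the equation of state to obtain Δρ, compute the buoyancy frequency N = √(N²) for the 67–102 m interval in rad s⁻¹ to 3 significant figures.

ΔT = -9.2 K, ΔS = +3.66 psu (deep − shallow).
Δρ/ρ₀ = −αΔT + βΔS = 1.564 × 10⁻³ + 2.9646 × 10⁻³ = 4.5286 × 10⁻³, so Δρ ≈ 4.651 kg m⁻³.
N² = (g/ρ₀)·Δρ/Δz = g·(Δρ/ρ₀)/Δz = 9.8 × 4.5286 × 10⁻³ / 35 = 1.2680 × 10⁻³ s⁻².
N = √(1.2680 × 10⁻³) = 0.035609 rad s⁻¹ ≈ 0.0356 rad s⁻¹.

0.0356 rad s⁻¹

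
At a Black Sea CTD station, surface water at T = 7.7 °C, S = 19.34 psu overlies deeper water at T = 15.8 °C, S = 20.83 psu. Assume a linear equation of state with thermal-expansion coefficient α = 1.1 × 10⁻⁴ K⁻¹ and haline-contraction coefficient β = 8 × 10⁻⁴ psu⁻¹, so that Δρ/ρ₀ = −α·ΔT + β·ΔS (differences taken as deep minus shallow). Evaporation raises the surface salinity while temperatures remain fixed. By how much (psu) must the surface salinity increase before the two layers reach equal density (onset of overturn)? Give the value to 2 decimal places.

Neutral buoyancy requires −α(T_deep − T_surf) + β(S_deep − S_surf′) = 0.
S_surf′ = S_deep − (α/β)·ΔT = 20.83 − (1.1 × 10⁻⁴/8 × 10⁻⁴)·(+8.1) = 19.7162 psu.
Increase required: 19.7162 − 19.34 = 0.3762 psu.

0.38 psu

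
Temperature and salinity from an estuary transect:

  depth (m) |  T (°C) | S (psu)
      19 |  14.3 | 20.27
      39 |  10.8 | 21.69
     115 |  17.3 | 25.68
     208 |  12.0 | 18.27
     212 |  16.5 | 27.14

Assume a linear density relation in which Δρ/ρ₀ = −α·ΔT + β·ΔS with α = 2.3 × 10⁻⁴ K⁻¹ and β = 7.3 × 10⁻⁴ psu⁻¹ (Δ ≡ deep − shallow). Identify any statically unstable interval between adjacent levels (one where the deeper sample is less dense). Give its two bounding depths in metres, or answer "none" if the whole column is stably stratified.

Evaluate Δρ/ρ₀ = −αΔT + βΔS across each adjacent pair:
  19–39 m: −αΔT+βΔS = −(2.3 × 10⁻⁴)(-3.5)+(7.3 × 10⁻⁴)(+1.42) = 1.8 × 10⁻³ → stable
  39–115 m: −αΔT+βΔS = −(2.3 × 10⁻⁴)(+6.5)+(7.3 × 10⁻⁴)(+3.99) = 1.4 × 10⁻³ → stable
  115–208 m: −αΔT+βΔS = −(2.3 × 10⁻⁴)(-5.3)+(7.3 × 10⁻⁴)(-7.41) = -4.2 × 10⁻³ → UNSTABLE
  208–212 m: −αΔT+βΔS = −(2.3 × 10⁻⁴)(+4.5)+(7.3 × 10⁻⁴)(+8.87) = 5.4 × 10⁻³ → stable
The 115–208 m interval has Δρ < 0: lighter water underlies denser water.

115–208 m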